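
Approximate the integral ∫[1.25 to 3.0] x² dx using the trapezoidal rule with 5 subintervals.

f(x) = x²
a = 1.25, b = 3.0, n = 5
h = (b - a)/n = 0.350000

Trapezoidal rule: (h/2)[f(x₀) + 2f(x₁) + 2f(x₂) + ... + f(xₙ)]

x_0 = 1.2500, f(x_0) = 1.562500, coefficient = 1
x_1 = 1.6000, f(x_1) = 2.560000, coefficient = 2
x_2 = 1.9500, f(x_2) = 3.802500, coefficient = 2
x_3 = 2.3000, f(x_3) = 5.290000, coefficient = 2
x_4 = 2.6500, f(x_4) = 7.022500, coefficient = 2
x_5 = 3.0000, f(x_5) = 9.000000, coefficient = 1

I ≈ (0.350000/2) × 47.912500 = 8.384688
Exact value: 8.348958
Error: 0.035729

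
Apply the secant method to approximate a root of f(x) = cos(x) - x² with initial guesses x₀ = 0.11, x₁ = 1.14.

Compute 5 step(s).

f(x) = cos(x) - x²
x₀ = 0.11, x₁ = 1.14

Secant formula: x_{n+1} = x_n - f(x_n)(x_n - x_{n-1})/(f(x_n) - f(x_{n-1}))

Iteration 1:
  f(0.110000) = 0.981856
  f(1.140000) = -0.882005
  x_2 = 1.140000 - (-0.882005)×(1.140000 - 0.110000)/(-0.882005 - 0.981856)
       = 0.652590
Iteration 2:
  f(1.140000) = -0.882005
  f(0.652590) = 0.368641
  x_3 = 0.652590 - 0.368641×(0.652590 - 1.140000)/(0.368641 - (-0.882005))
       = 0.796259
Iteration 3:
  f(0.652590) = 0.368641
  f(0.796259) = 0.065358
  x_4 = 0.796259 - 0.065358×(0.796259 - 0.652590)/(0.065358 - 0.368641)
       = 0.827220
Iteration 4:
  f(0.796259) = 0.065358
  f(0.827220) = -0.007367
  x_5 = 0.827220 - (-0.007367)×(0.827220 - 0.796259)/(-0.007367 - 0.065358)
       = 0.824083
Iteration 5:
  f(0.827220) = -0.007367
  f(0.824083) = 0.000117
  x_6 = 0.824083 - 0.000117×(0.824083 - 0.827220)/(0.000117 - (-0.007367))
       = 0.824132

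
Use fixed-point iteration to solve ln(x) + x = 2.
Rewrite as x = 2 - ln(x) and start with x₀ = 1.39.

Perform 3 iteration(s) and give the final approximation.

Equation: ln(x) + x = 2
Fixed-point form: x = 2 - ln(x)
x₀ = 1.39

x_1 = g(1.390000) = 1.670696
x_2 = g(1.670696) = 1.486760
x_3 = g(1.486760) = 1.603401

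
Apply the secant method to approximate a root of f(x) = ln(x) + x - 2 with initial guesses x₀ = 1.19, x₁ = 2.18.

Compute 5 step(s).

f(x) = ln(x) + x - 2
x₀ = 1.19, x₁ = 2.18

Secant formula: x_{n+1} = x_n - f(x_n)(x_n - x_{n-1})/(f(x_n) - f(x_{n-1}))

Iteration 1:
  f(1.190000) = -0.636047
  f(2.180000) = 0.959325
  x_2 = 2.180000 - 0.959325×(2.180000 - 1.190000)/(0.959325 - (-0.636047))
       = 1.584696
Iteration 2:
  f(2.180000) = 0.959325
  f(1.584696) = 0.045088
  x_3 = 1.584696 - 0.045088×(1.584696 - 2.180000)/(0.045088 - 0.959325)
       = 1.555337
Iteration 3:
  f(1.584696) = 0.045088
  f(1.555337) = -0.002971
  x_4 = 1.555337 - (-0.002971)×(1.555337 - 1.584696)/(-0.002971 - 0.045088)
       = 1.557152
Iteration 4:
  f(1.555337) = -0.002971
  f(1.557152) = 0.000010
  x_5 = 1.557152 - 0.000010×(1.557152 - 1.555337)/(0.000010 - (-0.002971))
       = 1.557146
Iteration 5:
  f(1.557152) = 0.000010
  f(1.557146) = 0.000000
  x_6 = 1.557146 - 0.000000×(1.557146 - 1.557152)/(0.000000 - 0.000010)
       = 1.557146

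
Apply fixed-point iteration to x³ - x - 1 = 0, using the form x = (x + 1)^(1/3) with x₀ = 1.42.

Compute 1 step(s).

Equation: x³ - x - 1 = 0
Fixed-point form: x = (x + 1)^(1/3)
x₀ = 1.42

x_1 = g(1.420000) = 1.342575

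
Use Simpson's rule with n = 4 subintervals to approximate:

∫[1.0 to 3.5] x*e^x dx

f(x) = x*e^x
a = 1.0, b = 3.5, n = 4
h = (b - a)/n = 0.625000

Simpson's rule: (h/3)[f(x₀) + 4f(x₁) + 2f(x₂) + ... + f(xₙ)]

x_0 = 1.0000, f(x_0) = 2.718282, coefficient = 1
x_1 = 1.6250, f(x_1) = 8.252431, coefficient = 4
x_2 = 2.2500, f(x_2) = 21.347406, coefficient = 2
x_3 = 2.8750, f(x_3) = 50.960594, coefficient = 4
x_4 = 3.5000, f(x_4) = 115.904082, coefficient = 1

I ≈ (0.625000/3) × 398.169276 = 82.951933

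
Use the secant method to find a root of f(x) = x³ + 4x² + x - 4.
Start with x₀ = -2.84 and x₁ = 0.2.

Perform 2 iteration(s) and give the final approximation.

f(x) = x³ + 4x² + x - 4
x₀ = -2.84, x₁ = 0.2

Secant formula: x_{n+1} = x_n - f(x_n)(x_n - x_{n-1})/(f(x_n) - f(x_{n-1}))

Iteration 1:
  f(-2.840000) = 2.516096
  f(0.200000) = -3.632000
  x_2 = 0.200000 - (-3.632000)×(0.200000 - (-2.840000))/(-3.632000 - 2.516096)
       = -1.595886
Iteration 2:
  f(0.200000) = -3.632000
  f(-1.595886) = 0.527037
  x_3 = -1.595886 - 0.527037×(-1.595886 - 0.200000)/(0.527037 - (-3.632000))
       = -1.368310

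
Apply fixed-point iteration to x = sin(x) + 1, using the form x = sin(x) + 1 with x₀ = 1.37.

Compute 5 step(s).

Equation: x = sin(x) + 1
Fixed-point form: x = sin(x) + 1
x₀ = 1.37

x_1 = g(1.370000) = 1.979908
x_2 = g(1.979908) = 1.917475
x_3 = g(1.917475) = 1.940507
x_4 = g(1.940507) = 1.932432
x_5 = g(1.932432) = 1.935319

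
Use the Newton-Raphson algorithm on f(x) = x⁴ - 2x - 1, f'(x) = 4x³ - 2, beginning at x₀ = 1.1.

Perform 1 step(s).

f(x) = x⁴ - 2x - 1
f'(x) = 4x³ - 2
x₀ = 1.1

Newton-Raphson formula: x_{n+1} = x_n - f(x_n)/f'(x_n)

Iteration 1:
  f(1.100000) = -1.735900
  f'(1.100000) = 3.324000
  x_1 = 1.100000 - (-1.735900)/3.324000 = 1.622232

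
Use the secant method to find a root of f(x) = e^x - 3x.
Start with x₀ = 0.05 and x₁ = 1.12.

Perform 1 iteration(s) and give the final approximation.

f(x) = e^x - 3x
x₀ = 0.05, x₁ = 1.12

Secant formula: x_{n+1} = x_n - f(x_n)(x_n - x_{n-1})/(f(x_n) - f(x_{n-1}))

Iteration 1:
  f(0.050000) = 0.901271
  f(1.120000) = -0.295146
  x_2 = 1.120000 - (-0.295146)×(1.120000 - 0.050000)/(-0.295146 - 0.901271)
       = 0.856040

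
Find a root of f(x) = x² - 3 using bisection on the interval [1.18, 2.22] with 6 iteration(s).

f(x) = x² - 3
Initial interval: [1.18, 2.22]

Iteration 1:
  c_1 = (1.180000 + 2.220000)/2 = 1.700000
  f(c_1) = f(1.700000) = -0.110000
  f(a) × f(c) ≥ 0, new interval: [1.700000, 2.220000]
Iteration 2:
  c_2 = (1.700000 + 2.220000)/2 = 1.960000
  f(c_2) = f(1.960000) = 0.841600
  f(a) × f(c) < 0, new interval: [1.700000, 1.960000]
Iteration 3:
  c_3 = (1.700000 + 1.960000)/2 = 1.830000
  f(c_3) = f(1.830000) = 0.348900
  f(a) × f(c) < 0, new interval: [1.700000, 1.830000]
Iteration 4:
  c_4 = (1.700000 + 1.830000)/2 = 1.765000
  f(c_4) = f(1.765000) = 0.115225
  f(a) × f(c) < 0, new interval: [1.700000, 1.765000]
Iteration 5:
  c_5 = (1.700000 + 1.765000)/2 = 1.732500
  f(c_5) = f(1.732500) = 0.001556
  f(a) × f(c) < 0, new interval: [1.700000, 1.732500]
Iteration 6:
  c_6 = (1.700000 + 1.732500)/2 = 1.716250
  f(c_6) = f(1.716250) = -0.054486
  f(a) × f(c) ≥ 0, new interval: [1.716250, 1.732500]

After 6 iteration(s), the approximation is c_6 = 1.716250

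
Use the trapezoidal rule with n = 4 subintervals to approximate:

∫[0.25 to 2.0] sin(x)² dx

f(x) = sin(x)²
a = 0.25, b = 2.0, n = 4
h = (b - a)/n = 0.437500

Trapezoidal rule: (h/2)[f(x₀) + 2f(x₁) + 2f(x₂) + ... + f(xₙ)]

x_0 = 0.2500, f(x_0) = 0.061209, coefficient = 1
x_1 = 0.6875, f(x_1) = 0.402726, coefficient = 2
x_2 = 1.1250, f(x_2) = 0.814087, coefficient = 2
x_3 = 1.5625, f(x_3) = 0.999931, coefficient = 2
x_4 = 2.0000, f(x_4) = 0.826822, coefficient = 1

I ≈ (0.437500/2) × 5.321519 = 1.164082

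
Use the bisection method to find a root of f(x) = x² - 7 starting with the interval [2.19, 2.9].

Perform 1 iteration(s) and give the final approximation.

f(x) = x² - 7
Initial interval: [2.19, 2.9]

Iteration 1:
  c_1 = (2.190000 + 2.900000)/2 = 2.545000
  f(c_1) = f(2.545000) = -0.522975
  f(a) × f(c) ≥ 0, new interval: [2.545000, 2.900000]

After 1 iteration(s), the approximation is c_1 = 2.545000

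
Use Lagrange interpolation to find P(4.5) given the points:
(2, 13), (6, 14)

Lagrange interpolation formula:
P(x) = Σ yᵢ × Lᵢ(x)
where Lᵢ(x) = Π_{j≠i} (x - xⱼ)/(xᵢ - xⱼ)

L_0(4.5) = (4.5 - 6)/(2 - 6) = 0.375000
L_1(4.5) = (4.5 - 2)/(6 - 2) = 0.625000

P(4.5) = 13×L_0(4.5) + 14×L_1(4.5)
P(4.5) = 13.625000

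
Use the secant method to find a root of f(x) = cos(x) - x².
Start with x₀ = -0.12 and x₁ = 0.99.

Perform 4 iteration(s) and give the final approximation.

f(x) = cos(x) - x²
x₀ = -0.12, x₁ = 0.99

Secant formula: x_{n+1} = x_n - f(x_n)(x_n - x_{n-1})/(f(x_n) - f(x_{n-1}))

Iteration 1:
  f(-0.120000) = 0.978409
  f(0.990000) = -0.431410
  x_2 = 0.990000 - (-0.431410)×(0.990000 - (-0.120000))/(-0.431410 - 0.978409)
       = 0.650336
Iteration 2:
  f(0.990000) = -0.431410
  f(0.650336) = 0.372944
  x_3 = 0.650336 - 0.372944×(0.650336 - 0.990000)/(0.372944 - (-0.431410))
       = 0.807823
Iteration 3:
  f(0.650336) = 0.372944
  f(0.807823) = 0.038495
  x_4 = 0.807823 - 0.038495×(0.807823 - 0.650336)/(0.038495 - 0.372944)
       = 0.825950
Iteration 4:
  f(0.807823) = 0.038495
  f(0.825950) = -0.004335
  x_5 = 0.825950 - (-0.004335)×(0.825950 - 0.807823)/(-0.004335 - 0.038495)
       = 0.824115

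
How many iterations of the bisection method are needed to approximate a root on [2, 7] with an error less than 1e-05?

We need (b-a)/2^n ≤ 1e-05
(7 - 2)/2^n ≤ 1e-05
5/2^n ≤ 1e-05
2^n ≥ 500000
n ≥ log₂(500000) = 18.93
n ≥ 19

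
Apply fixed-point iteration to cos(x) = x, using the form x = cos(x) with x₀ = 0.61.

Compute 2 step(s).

Equation: cos(x) = x
Fixed-point form: x = cos(x)
x₀ = 0.61

x_1 = g(0.610000) = 0.819648
x_2 = g(0.819648) = 0.682479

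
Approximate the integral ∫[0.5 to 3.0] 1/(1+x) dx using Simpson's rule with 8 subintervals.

f(x) = 1/(1+x)
a = 0.5, b = 3.0, n = 8
h = (b - a)/n = 0.312500

Simpson's rule: (h/3)[f(x₀) + 4f(x₁) + 2f(x₂) + ... + f(xₙ)]

x_0 = 0.5000, f(x_0) = 0.666667, coefficient = 1
x_1 = 0.8125, f(x_1) = 0.551724, coefficient = 4
x_2 = 1.1250, f(x_2) = 0.470588, coefficient = 2
x_3 = 1.4375, f(x_3) = 0.410256, coefficient = 4
x_4 = 1.7500, f(x_4) = 0.363636, coefficient = 2
x_5 = 2.0625, f(x_5) = 0.326531, coefficient = 4
x_6 = 2.3750, f(x_6) = 0.296296, coefficient = 2
x_7 = 2.6875, f(x_7) = 0.271186, coefficient = 4
x_8 = 3.0000, f(x_8) = 0.250000, coefficient = 1

I ≈ (0.312500/3) × 9.416499 = 0.980885
Exact value: 0.980829
Error: 0.000056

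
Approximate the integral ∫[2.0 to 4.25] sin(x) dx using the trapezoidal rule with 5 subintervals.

f(x) = sin(x)
a = 2.0, b = 4.25, n = 5
h = (b - a)/n = 0.450000

Trapezoidal rule: (h/2)[f(x₀) + 2f(x₁) + 2f(x₂) + ... + f(xₙ)]

x_0 = 2.0000, f(x_0) = 0.909297, coefficient = 1
x_1 = 2.4500, f(x_1) = 0.637765, coefficient = 2
x_2 = 2.9000, f(x_2) = 0.239249, coefficient = 2
x_3 = 3.3500, f(x_3) = -0.206902, coefficient = 2
x_4 = 3.8000, f(x_4) = -0.611858, coefficient = 2
x_5 = 4.2500, f(x_5) = -0.894989, coefficient = 1

I ≈ (0.450000/2) × 0.130816 = 0.029434
Exact value: 0.029941
Error: 0.000507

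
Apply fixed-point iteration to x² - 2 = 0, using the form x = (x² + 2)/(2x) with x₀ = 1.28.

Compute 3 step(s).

Equation: x² - 2 = 0
Fixed-point form: x = (x² + 2)/(2x)
x₀ = 1.28

x_1 = g(1.280000) = 1.421250
x_2 = g(1.421250) = 1.414231
x_3 = g(1.414231) = 1.414214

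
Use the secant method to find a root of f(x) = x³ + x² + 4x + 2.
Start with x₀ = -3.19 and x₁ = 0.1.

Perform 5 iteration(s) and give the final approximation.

f(x) = x³ + x² + 4x + 2
x₀ = -3.19, x₁ = 0.1

Secant formula: x_{n+1} = x_n - f(x_n)(x_n - x_{n-1})/(f(x_n) - f(x_{n-1}))

Iteration 1:
  f(-3.190000) = -33.045659
  f(0.100000) = 2.411000
  x_2 = 0.100000 - 2.411000×(0.100000 - (-3.190000))/(2.411000 - (-33.045659))
       = -0.123715
Iteration 2:
  f(0.100000) = 2.411000
  f(-0.123715) = 1.518552
  x_3 = -0.123715 - 1.518552×(-0.123715 - 0.100000)/(1.518552 - 2.411000)
       = -0.504379
Iteration 3:
  f(-0.123715) = 1.518552
  f(-0.504379) = 0.108569
  x_4 = -0.504379 - 0.108569×(-0.504379 - (-0.123715))/(0.108569 - 1.518552)
       = -0.533690
Iteration 4:
  f(-0.504379) = 0.108569
  f(-0.533690) = -0.001944
  x_5 = -0.533690 - (-0.001944)×(-0.533690 - (-0.504379))/(-0.001944 - 0.108569)
       = -0.533175
Iteration 5:
  f(-0.533690) = -0.001944
  f(-0.533175) = 0.000008
  x_6 = -0.533175 - 0.000008×(-0.533175 - (-0.533690))/(0.000008 - (-0.001944))
       = -0.533177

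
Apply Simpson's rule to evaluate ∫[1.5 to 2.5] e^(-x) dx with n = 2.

f(x) = e^(-x)
a = 1.5, b = 2.5, n = 2
h = (b - a)/n = 0.500000

Simpson's rule: (h/3)[f(x₀) + 4f(x₁) + 2f(x₂) + ... + f(xₙ)]

x_0 = 1.5000, f(x_0) = 0.223130, coefficient = 1
x_1 = 2.0000, f(x_1) = 0.135335, coefficient = 4
x_2 = 2.5000, f(x_2) = 0.082085, coefficient = 1

I ≈ (0.500000/3) × 0.846556 = 0.141093
Exact value: 0.141045
Error: 0.000048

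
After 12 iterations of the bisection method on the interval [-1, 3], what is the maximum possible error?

Bisection error bound: |error| ≤ (b-a)/2^n
|error| ≤ (3 - (-1))/2^12 = 4/2^12
|error| ≤ 0.0009765625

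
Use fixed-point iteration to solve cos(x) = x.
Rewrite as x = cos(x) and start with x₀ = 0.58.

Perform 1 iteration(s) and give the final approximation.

Equation: cos(x) = x
Fixed-point form: x = cos(x)
x₀ = 0.58

x_1 = g(0.580000) = 0.836463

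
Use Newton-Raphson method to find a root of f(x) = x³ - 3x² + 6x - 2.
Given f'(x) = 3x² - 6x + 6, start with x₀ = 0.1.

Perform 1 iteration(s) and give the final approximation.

f(x) = x³ - 3x² + 6x - 2
f'(x) = 3x² - 6x + 6
x₀ = 0.1

Newton-Raphson formula: x_{n+1} = x_n - f(x_n)/f'(x_n)

Iteration 1:
  f(0.100000) = -1.429000
  f'(0.100000) = 5.430000
  x_1 = 0.100000 - (-1.429000)/5.430000 = 0.363168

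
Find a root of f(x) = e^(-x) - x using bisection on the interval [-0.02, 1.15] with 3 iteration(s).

f(x) = e^(-x) - x
Initial interval: [-0.02, 1.15]

Iteration 1:
  c_1 = (-0.020000 + 1.150000)/2 = 0.565000
  f(c_1) = f(0.565000) = 0.003360
  f(a) × f(c) ≥ 0, new interval: [0.565000, 1.150000]
Iteration 2:
  c_2 = (0.565000 + 1.150000)/2 = 0.857500
  f(c_2) = f(0.857500) = -0.433279
  f(a) × f(c) < 0, new interval: [0.565000, 0.857500]
Iteration 3:
  c_3 = (0.565000 + 0.857500)/2 = 0.711250
  f(c_3) = f(0.711250) = -0.220220
  f(a) × f(c) < 0, new interval: [0.565000, 0.711250]

After 3 iteration(s), the approximation is c_3 = 0.711250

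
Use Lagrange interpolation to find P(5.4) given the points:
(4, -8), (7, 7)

Lagrange interpolation formula:
P(x) = Σ yᵢ × Lᵢ(x)
where Lᵢ(x) = Π_{j≠i} (x - xⱼ)/(xᵢ - xⱼ)

L_0(5.4) = (5.4 - 7)/(4 - 7) = 0.533333
L_1(5.4) = (5.4 - 4)/(7 - 4) = 0.466667

P(5.4) = (-8)×L_0(5.4) + 7×L_1(5.4)
P(5.4) = -1.000000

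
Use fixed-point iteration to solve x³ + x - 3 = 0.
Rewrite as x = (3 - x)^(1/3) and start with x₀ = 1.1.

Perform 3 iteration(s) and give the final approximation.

Equation: x³ + x - 3 = 0
Fixed-point form: x = (3 - x)^(1/3)
x₀ = 1.1

x_1 = g(1.100000) = 1.238562
x_2 = g(1.238562) = 1.207691
x_3 = g(1.207691) = 1.214705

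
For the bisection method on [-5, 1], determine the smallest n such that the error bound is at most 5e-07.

We need (b-a)/2^n ≤ 5e-07
(1 - (-5))/2^n ≤ 5e-07
6/2^n ≤ 5e-07
2^n ≥ 12000000
n ≥ log₂(12000000) = 23.52
n ≥ 24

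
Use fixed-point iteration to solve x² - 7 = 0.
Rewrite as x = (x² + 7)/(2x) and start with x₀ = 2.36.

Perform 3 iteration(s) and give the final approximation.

Equation: x² - 7 = 0
Fixed-point form: x = (x² + 7)/(2x)
x₀ = 2.36

x_1 = g(2.360000) = 2.663051
x_2 = g(2.663051) = 2.645808
x_3 = g(2.645808) = 2.645751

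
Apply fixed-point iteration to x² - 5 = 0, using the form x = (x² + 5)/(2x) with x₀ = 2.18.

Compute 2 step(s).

Equation: x² - 5 = 0
Fixed-point form: x = (x² + 5)/(2x)
x₀ = 2.18

x_1 = g(2.180000) = 2.236789
x_2 = g(2.236789) = 2.236068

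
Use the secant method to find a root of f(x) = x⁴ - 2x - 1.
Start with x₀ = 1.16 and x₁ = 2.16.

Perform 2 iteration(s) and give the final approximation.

f(x) = x⁴ - 2x - 1
x₀ = 1.16, x₁ = 2.16

Secant formula: x_{n+1} = x_n - f(x_n)(x_n - x_{n-1})/(f(x_n) - f(x_{n-1}))

Iteration 1:
  f(1.160000) = -1.509361
  f(2.160000) = 16.447823
  x_2 = 2.160000 - 16.447823×(2.160000 - 1.160000)/(16.447823 - (-1.509361))
       = 1.244053
Iteration 2:
  f(2.160000) = 16.447823
  f(1.244053) = -1.092828
  x_3 = 1.244053 - (-1.092828)×(1.244053 - 2.160000)/(-1.092828 - 16.447823)
       = 1.301119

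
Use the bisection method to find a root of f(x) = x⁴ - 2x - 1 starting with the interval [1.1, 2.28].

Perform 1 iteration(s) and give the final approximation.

f(x) = x⁴ - 2x - 1
Initial interval: [1.1, 2.28]

Iteration 1:
  c_1 = (1.100000 + 2.280000)/2 = 1.690000
  f(c_1) = f(1.690000) = 3.777307
  f(a) × f(c) < 0, new interval: [1.100000, 1.690000]

After 1 iteration(s), the approximation is c_1 = 1.690000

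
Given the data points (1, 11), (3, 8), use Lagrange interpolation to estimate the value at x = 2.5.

Lagrange interpolation formula:
P(x) = Σ yᵢ × Lᵢ(x)
where Lᵢ(x) = Π_{j≠i} (x - xⱼ)/(xᵢ - xⱼ)

L_0(2.5) = (2.5 - 3)/(1 - 3) = 0.250000
L_1(2.5) = (2.5 - 1)/(3 - 1) = 0.750000

P(2.5) = 11×L_0(2.5) + 8×L_1(2.5)
P(2.5) = 8.750000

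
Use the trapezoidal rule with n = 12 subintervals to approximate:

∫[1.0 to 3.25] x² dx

f(x) = x²
a = 1.0, b = 3.25, n = 12
h = (b - a)/n = 0.187500

Trapezoidal rule: (h/2)[f(x₀) + 2f(x₁) + 2f(x₂) + ... + f(xₙ)]

x_0 = 1.0000, f(x_0) = 1.000000, coefficient = 1
x_1 = 1.1875, f(x_1) = 1.410156, coefficient = 2
x_2 = 1.3750, f(x_2) = 1.890625, coefficient = 2
x_3 = 1.5625, f(x_3) = 2.441406, coefficient = 2
x_4 = 1.7500, f(x_4) = 3.062500, coefficient = 2
x_5 = 1.9375, f(x_5) = 3.753906, coefficient = 2
x_6 = 2.1250, f(x_6) = 4.515625, coefficient = 2
x_7 = 2.3125, f(x_7) = 5.347656, coefficient = 2
x_8 = 2.5000, f(x_8) = 6.250000, coefficient = 2
x_9 = 2.6875, f(x_9) = 7.222656, coefficient = 2
x_10 = 2.8750, f(x_10) = 8.265625, coefficient = 2
x_11 = 3.0625, f(x_11) = 9.378906, coefficient = 2
x_12 = 3.2500, f(x_12) = 10.562500, coefficient = 1

I ≈ (0.187500/2) × 118.640625 = 11.122559
Exact value: 11.109375
Error: 0.013184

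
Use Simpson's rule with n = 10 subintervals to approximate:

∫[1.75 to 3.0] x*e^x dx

f(x) = x*e^x
a = 1.75, b = 3.0, n = 10
h = (b - a)/n = 0.125000

Simpson's rule: (h/3)[f(x₀) + 4f(x₁) + 2f(x₂) + ... + f(xₙ)]

x_0 = 1.7500, f(x_0) = 10.070555, coefficient = 1
x_1 = 1.8750, f(x_1) = 12.226536, coefficient = 4
x_2 = 2.0000, f(x_2) = 14.778112, coefficient = 2
x_3 = 2.1250, f(x_3) = 17.792407, coefficient = 4
x_4 = 2.2500, f(x_4) = 21.347406, coefficient = 2
x_5 = 2.3750, f(x_5) = 25.533656, coefficient = 4
x_6 = 2.5000, f(x_6) = 30.456235, coefficient = 2
x_7 = 2.6250, f(x_7) = 36.237007, coefficient = 4
x_8 = 2.7500, f(x_8) = 43.017238, coefficient = 2
x_9 = 2.8750, f(x_9) = 50.960594, coefficient = 4
x_10 = 3.0000, f(x_10) = 60.256611, coefficient = 1

I ≈ (0.125000/3) × 860.525950 = 35.855248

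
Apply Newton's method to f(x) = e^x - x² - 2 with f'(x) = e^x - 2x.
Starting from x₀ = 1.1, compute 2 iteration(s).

f(x) = e^x - x² - 2
f'(x) = e^x - 2x
x₀ = 1.1

Newton-Raphson formula: x_{n+1} = x_n - f(x_n)/f'(x_n)

Iteration 1:
  f(1.100000) = -0.205834
  f'(1.100000) = 0.804166
  x_1 = 1.100000 - (-0.205834)/0.804166 = 1.355960
Iteration 2:
  f(1.355960) = 0.041856
  f'(1.355960) = 1.168564
  x_2 = 1.355960 - 0.041856/1.168564 = 1.320141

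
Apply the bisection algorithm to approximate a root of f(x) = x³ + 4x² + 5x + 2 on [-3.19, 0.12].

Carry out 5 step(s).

f(x) = x³ + 4x² + 5x + 2
Initial interval: [-3.19, 0.12]

Iteration 1:
  c_1 = (-3.190000 + 0.120000)/2 = -1.535000
  f(c_1) = f(-1.535000) = 0.133095
  f(a) × f(c) < 0, new interval: [-3.190000, -1.535000]
Iteration 2:
  c_2 = (-3.190000 + (-1.535000))/2 = -2.362500
  f(c_2) = f(-2.362500) = -0.672947
  f(a) × f(c) ≥ 0, new interval: [-2.362500, -1.535000]
Iteration 3:
  c_3 = (-2.362500 + (-1.535000))/2 = -1.948750
  f(c_3) = f(-1.948750) = 0.046131
  f(a) × f(c) < 0, new interval: [-2.362500, -1.948750]
Iteration 4:
  c_4 = (-2.362500 + (-1.948750))/2 = -2.155625
  f(c_4) = f(-2.155625) = -0.207832
  f(a) × f(c) ≥ 0, new interval: [-2.155625, -1.948750]
Iteration 5:
  c_5 = (-2.155625 + (-1.948750))/2 = -2.052187
  f(c_5) = f(-2.052187) = -0.057777
  f(a) × f(c) ≥ 0, new interval: [-2.052187, -1.948750]

After 5 iteration(s), the approximation is c_5 = -2.052187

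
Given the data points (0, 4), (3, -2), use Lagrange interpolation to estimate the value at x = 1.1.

Lagrange interpolation formula:
P(x) = Σ yᵢ × Lᵢ(x)
where Lᵢ(x) = Π_{j≠i} (x - xⱼ)/(xᵢ - xⱼ)

L_0(1.1) = (1.1 - 3)/(0 - 3) = 0.633333
L_1(1.1) = (1.1 - 0)/(3 - 0) = 0.366667

P(1.1) = 4×L_0(1.1) + (-2)×L_1(1.1)
P(1.1) = 1.800000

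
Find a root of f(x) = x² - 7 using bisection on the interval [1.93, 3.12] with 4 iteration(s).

f(x) = x² - 7
Initial interval: [1.93, 3.12]

Iteration 1:
  c_1 = (1.930000 + 3.120000)/2 = 2.525000
  f(c_1) = f(2.525000) = -0.624375
  f(a) × f(c) ≥ 0, new interval: [2.525000, 3.120000]
Iteration 2:
  c_2 = (2.525000 + 3.120000)/2 = 2.822500
  f(c_2) = f(2.822500) = 0.966506
  f(a) × f(c) < 0, new interval: [2.525000, 2.822500]
Iteration 3:
  c_3 = (2.525000 + 2.822500)/2 = 2.673750
  f(c_3) = f(2.673750) = 0.148939
  f(a) × f(c) < 0, new interval: [2.525000, 2.673750]
Iteration 4:
  c_4 = (2.525000 + 2.673750)/2 = 2.599375
  f(c_4) = f(2.599375) = -0.243250
  f(a) × f(c) ≥ 0, new interval: [2.599375, 2.673750]

After 4 iteration(s), the approximation is c_4 = 2.599375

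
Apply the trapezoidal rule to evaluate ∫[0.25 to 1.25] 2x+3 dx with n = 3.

f(x) = 2x+3
a = 0.25, b = 1.25, n = 3
h = (b - a)/n = 0.333333

Trapezoidal rule: (h/2)[f(x₀) + 2f(x₁) + 2f(x₂) + ... + f(xₙ)]

x_0 = 0.2500, f(x_0) = 3.500000, coefficient = 1
x_1 = 0.5833, f(x_1) = 4.166667, coefficient = 2
x_2 = 0.9167, f(x_2) = 4.833333, coefficient = 2
x_3 = 1.2500, f(x_3) = 5.500000, coefficient = 1

I ≈ (0.333333/2) × 27.000000 = 4.500000
Exact value: 4.500000
Error: 0.000000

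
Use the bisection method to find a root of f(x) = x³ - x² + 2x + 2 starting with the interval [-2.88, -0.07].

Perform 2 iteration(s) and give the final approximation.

f(x) = x³ - x² + 2x + 2
Initial interval: [-2.88, -0.07]

Iteration 1:
  c_1 = (-2.880000 + (-0.070000))/2 = -1.475000
  f(c_1) = f(-1.475000) = -6.334672
  f(a) × f(c) ≥ 0, new interval: [-1.475000, -0.070000]
Iteration 2:
  c_2 = (-1.475000 + (-0.070000))/2 = -0.772500
  f(c_2) = f(-0.772500) = -0.602750
  f(a) × f(c) ≥ 0, new interval: [-0.772500, -0.070000]

After 2 iteration(s), the approximation is c_2 = -0.772500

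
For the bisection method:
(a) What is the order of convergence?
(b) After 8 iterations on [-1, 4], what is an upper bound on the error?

(a) Bisection has linear (order 1) convergence; the error is halved each step.

(b) Error bound = (b-a)/2^n = (4 - (-1))/2^{8}
    = 5/2^{8}

(a) 1 (linear); (b) error ≤ 1.95e-02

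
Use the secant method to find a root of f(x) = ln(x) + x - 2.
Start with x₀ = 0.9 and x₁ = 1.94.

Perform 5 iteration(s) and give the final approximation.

f(x) = ln(x) + x - 2
x₀ = 0.9, x₁ = 1.94

Secant formula: x_{n+1} = x_n - f(x_n)(x_n - x_{n-1})/(f(x_n) - f(x_{n-1}))

Iteration 1:
  f(0.900000) = -1.205361
  f(1.940000) = 0.602688
  x_2 = 1.940000 - 0.602688×(1.940000 - 0.900000)/(0.602688 - (-1.205361))
       = 1.593330
Iteration 2:
  f(1.940000) = 0.602688
  f(1.593330) = 0.059157
  x_3 = 1.593330 - 0.059157×(1.593330 - 1.940000)/(0.059157 - 0.602688)
       = 1.555600
Iteration 3:
  f(1.593330) = 0.059157
  f(1.555600) = -0.002539
  x_4 = 1.555600 - (-0.002539)×(1.555600 - 1.593330)/(-0.002539 - 0.059157)
       = 1.557153
Iteration 4:
  f(1.555600) = -0.002539
  f(1.557153) = 0.000011
  x_5 = 1.557153 - 0.000011×(1.557153 - 1.555600)/(0.000011 - (-0.002539))
       = 1.557146
Iteration 5:
  f(1.557153) = 0.000011
  f(1.557146) = 0.000000
  x_6 = 1.557146 - 0.000000×(1.557146 - 1.557153)/(0.000000 - 0.000011)
       = 1.557146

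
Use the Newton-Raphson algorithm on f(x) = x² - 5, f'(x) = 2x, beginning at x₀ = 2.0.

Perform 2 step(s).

f(x) = x² - 5
f'(x) = 2x
x₀ = 2.0

Newton-Raphson formula: x_{n+1} = x_n - f(x_n)/f'(x_n)

Iteration 1:
  f(2.000000) = -1.000000
  f'(2.000000) = 4.000000
  x_1 = 2.000000 - (-1.000000)/4.000000 = 2.250000
Iteration 2:
  f(2.250000) = 0.062500
  f'(2.250000) = 4.500000
  x_2 = 2.250000 - 0.062500/4.500000 = 2.236111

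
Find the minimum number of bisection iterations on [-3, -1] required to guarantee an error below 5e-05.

We need (b-a)/2^n ≤ 5e-05
(-1 - (-3))/2^n ≤ 5e-05
2/2^n ≤ 5e-05
2^n ≥ 40000
n ≥ log₂(40000) = 15.29
n ≥ 16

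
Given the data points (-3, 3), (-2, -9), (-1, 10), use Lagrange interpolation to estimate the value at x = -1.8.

Lagrange interpolation formula:
P(x) = Σ yᵢ × Lᵢ(x)
where Lᵢ(x) = Π_{j≠i} (x - xⱼ)/(xᵢ - xⱼ)

L_0(-1.8) = (-1.8 - (-2))/(-3 - (-2)) × (-1.8 - (-1))/(-3 - (-1)) = -0.080000
L_1(-1.8) = (-1.8 - (-3))/(-2 - (-3)) × (-1.8 - (-1))/(-2 - (-1)) = 0.960000
L_2(-1.8) = (-1.8 - (-3))/(-1 - (-3)) × (-1.8 - (-2))/(-1 - (-2)) = 0.120000

P(-1.8) = 3×L_0(-1.8) + (-9)×L_1(-1.8) + 10×L_2(-1.8)
P(-1.8) = -7.680000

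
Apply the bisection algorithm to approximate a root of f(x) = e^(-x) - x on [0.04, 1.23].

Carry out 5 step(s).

f(x) = e^(-x) - x
Initial interval: [0.04, 1.23]

Iteration 1:
  c_1 = (0.040000 + 1.230000)/2 = 0.635000
  f(c_1) = f(0.635000) = -0.105065
  f(a) × f(c) < 0, new interval: [0.040000, 0.635000]
Iteration 2:
  c_2 = (0.040000 + 0.635000)/2 = 0.337500
  f(c_2) = f(0.337500) = 0.376052
  f(a) × f(c) ≥ 0, new interval: [0.337500, 0.635000]
Iteration 3:
  c_3 = (0.337500 + 0.635000)/2 = 0.486250
  f(c_3) = f(0.486250) = 0.128678
  f(a) × f(c) ≥ 0, new interval: [0.486250, 0.635000]
Iteration 4:
  c_4 = (0.486250 + 0.635000)/2 = 0.560625
  f(c_4) = f(0.560625) = 0.010227
  f(a) × f(c) ≥ 0, new interval: [0.560625, 0.635000]
Iteration 5:
  c_5 = (0.560625 + 0.635000)/2 = 0.597813
  f(c_5) = f(0.597813) = -0.047799
  f(a) × f(c) < 0, new interval: [0.560625, 0.597813]

After 5 iteration(s), the approximation is c_5 = 0.597813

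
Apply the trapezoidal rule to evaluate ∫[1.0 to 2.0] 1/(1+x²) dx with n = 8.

f(x) = 1/(1+x²)
a = 1.0, b = 2.0, n = 8
h = (b - a)/n = 0.125000

Trapezoidal rule: (h/2)[f(x₀) + 2f(x₁) + 2f(x₂) + ... + f(xₙ)]

x_0 = 1.0000, f(x_0) = 0.500000, coefficient = 1
x_1 = 1.1250, f(x_1) = 0.441379, coefficient = 2
x_2 = 1.2500, f(x_2) = 0.390244, coefficient = 2
x_3 = 1.3750, f(x_3) = 0.345946, coefficient = 2
x_4 = 1.5000, f(x_4) = 0.307692, coefficient = 2
x_5 = 1.6250, f(x_5) = 0.274678, coefficient = 2
x_6 = 1.7500, f(x_6) = 0.246154, coefficient = 2
x_7 = 1.8750, f(x_7) = 0.221453, coefficient = 2
x_8 = 2.0000, f(x_8) = 0.200000, coefficient = 1

I ≈ (0.125000/2) × 5.155093 = 0.322193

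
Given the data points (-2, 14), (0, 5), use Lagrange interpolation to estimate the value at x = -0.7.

Lagrange interpolation formula:
P(x) = Σ yᵢ × Lᵢ(x)
where Lᵢ(x) = Π_{j≠i} (x - xⱼ)/(xᵢ - xⱼ)

L_0(-0.7) = (-0.7 - 0)/(-2 - 0) = 0.350000
L_1(-0.7) = (-0.7 - (-2))/(0 - (-2)) = 0.650000

P(-0.7) = 14×L_0(-0.7) + 5×L_1(-0.7)
P(-0.7) = 8.150000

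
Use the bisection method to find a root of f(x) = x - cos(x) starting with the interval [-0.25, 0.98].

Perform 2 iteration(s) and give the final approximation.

f(x) = x - cos(x)
Initial interval: [-0.25, 0.98]

Iteration 1:
  c_1 = (-0.250000 + 0.980000)/2 = 0.365000
  f(c_1) = f(0.365000) = -0.569124
  f(a) × f(c) ≥ 0, new interval: [0.365000, 0.980000]
Iteration 2:
  c_2 = (0.365000 + 0.980000)/2 = 0.672500
  f(c_2) = f(0.672500) = -0.109767
  f(a) × f(c) ≥ 0, new interval: [0.672500, 0.980000]

After 2 iteration(s), the approximation is c_2 = 0.672500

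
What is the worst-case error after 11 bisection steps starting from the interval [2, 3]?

Bisection error bound: |error| ≤ (b-a)/2^n
|error| ≤ (3 - 2)/2^11 = 1/2^11
|error| ≤ 0.0004882812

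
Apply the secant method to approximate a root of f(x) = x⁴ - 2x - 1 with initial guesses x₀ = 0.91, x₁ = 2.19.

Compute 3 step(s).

f(x) = x⁴ - 2x - 1
x₀ = 0.91, x₁ = 2.19

Secant formula: x_{n+1} = x_n - f(x_n)(x_n - x_{n-1})/(f(x_n) - f(x_{n-1}))

Iteration 1:
  f(0.910000) = -2.134250
  f(2.190000) = 17.622575
  x_2 = 2.190000 - 17.622575×(2.190000 - 0.910000)/(17.622575 - (-2.134250))
       = 1.048273
Iteration 2:
  f(2.190000) = 17.622575
  f(1.048273) = -1.889016
  x_3 = 1.048273 - (-1.889016)×(1.048273 - 2.190000)/(-1.889016 - 17.622575)
       = 1.158810
Iteration 3:
  f(1.048273) = -1.889016
  f(1.158810) = -1.514401
  x_4 = 1.158810 - (-1.514401)×(1.158810 - 1.048273)/(-1.514401 - (-1.889016))
       = 1.605658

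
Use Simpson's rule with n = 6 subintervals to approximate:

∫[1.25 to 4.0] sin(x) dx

f(x) = sin(x)
a = 1.25, b = 4.0, n = 6
h = (b - a)/n = 0.458333

Simpson's rule: (h/3)[f(x₀) + 4f(x₁) + 2f(x₂) + ... + f(xₙ)]

x_0 = 1.2500, f(x_0) = 0.948985, coefficient = 1
x_1 = 1.7083, f(x_1) = 0.990557, coefficient = 4
x_2 = 2.1667, f(x_2) = 0.827660, coefficient = 2
x_3 = 2.6250, f(x_3) = 0.493920, coefficient = 4
x_4 = 3.0833, f(x_4) = 0.058226, coefficient = 2
x_5 = 3.5417, f(x_5) = -0.389487, coefficient = 4
x_6 = 4.0000, f(x_6) = -0.756802, coefficient = 1

I ≈ (0.458333/3) × 6.343917 = 0.969210
Exact value: 0.968966
Error: 0.000244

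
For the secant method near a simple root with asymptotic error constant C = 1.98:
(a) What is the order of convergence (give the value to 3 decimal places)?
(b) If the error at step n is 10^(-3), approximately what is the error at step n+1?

(a) Secant method has superlinear convergence with order φ = (1+√5)/2 ≈ 1.618.
    This means |e_{n+1}| ≈ C|e_n|^1.618.

(b) With |e_n| = 10^(-3) and C = 1.98:
    |e_{n+1}| ≈ 1.98 × (10^(-3))^1.618 = 1.98 × 10^(-4.85)

(a) ≈ 1.618 (golden ratio); (b) |e_{n+1}| ≈ 2.771e-05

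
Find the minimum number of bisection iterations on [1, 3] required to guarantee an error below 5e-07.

We need (b-a)/2^n ≤ 5e-07
(3 - 1)/2^n ≤ 5e-07
2/2^n ≤ 5e-07
2^n ≥ 4000000
n ≥ log₂(4000000) = 21.93
n ≥ 22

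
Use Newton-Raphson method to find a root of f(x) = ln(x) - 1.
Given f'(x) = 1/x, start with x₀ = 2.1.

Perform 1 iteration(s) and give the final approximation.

f(x) = ln(x) - 1
f'(x) = 1/x
x₀ = 2.1

Newton-Raphson formula: x_{n+1} = x_n - f(x_n)/f'(x_n)

Iteration 1:
  f(2.100000) = -0.258063
  f'(2.100000) = 0.476190
  x_1 = 2.100000 - (-0.258063)/0.476190 = 2.641932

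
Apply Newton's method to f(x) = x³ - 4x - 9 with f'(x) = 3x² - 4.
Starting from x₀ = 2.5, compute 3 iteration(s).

f(x) = x³ - 4x - 9
f'(x) = 3x² - 4
x₀ = 2.5

Newton-Raphson formula: x_{n+1} = x_n - f(x_n)/f'(x_n)

Iteration 1:
  f(2.500000) = -3.375000
  f'(2.500000) = 14.750000
  x_1 = 2.500000 - (-3.375000)/14.750000 = 2.728814
Iteration 2:
  f(2.728814) = 0.404647
  f'(2.728814) = 18.339270
  x_2 = 2.728814 - 0.404647/18.339270 = 2.706749
Iteration 3:
  f(2.706749) = 0.003975
  f'(2.706749) = 17.979471
  x_3 = 2.706749 - 0.003975/17.979471 = 2.706528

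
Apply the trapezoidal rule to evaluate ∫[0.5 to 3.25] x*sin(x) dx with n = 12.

f(x) = x*sin(x)
a = 0.5, b = 3.25, n = 12
h = (b - a)/n = 0.229167

Trapezoidal rule: (h/2)[f(x₀) + 2f(x₁) + 2f(x₂) + ... + f(xₙ)]

x_0 = 0.5000, f(x_0) = 0.239713, coefficient = 1
x_1 = 0.7292, f(x_1) = 0.485806, coefficient = 2
x_2 = 0.9583, f(x_2) = 0.784141, coefficient = 2
x_3 = 1.1875, f(x_3) = 1.101331, coefficient = 2
x_4 = 1.4167, f(x_4) = 1.399873, coefficient = 2
x_5 = 1.6458, f(x_5) = 1.641202, coefficient = 2
x_6 = 1.8750, f(x_6) = 1.788911, coefficient = 2
x_7 = 2.1042, f(x_7) = 1.811894, coefficient = 2
x_8 = 2.3333, f(x_8) = 1.687200, coefficient = 2
x_9 = 2.5625, f(x_9) = 1.402366, coefficient = 2
x_10 = 2.7917, f(x_10) = 0.957062, coefficient = 2
x_11 = 3.0208, f(x_11) = 0.363908, coefficient = 2
x_12 = 3.2500, f(x_12) = -0.351634, coefficient = 1

I ≈ (0.229167/2) × 26.735470 = 3.063439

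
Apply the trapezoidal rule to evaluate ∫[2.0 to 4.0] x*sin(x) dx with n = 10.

f(x) = x*sin(x)
a = 2.0, b = 4.0, n = 10
h = (b - a)/n = 0.200000

Trapezoidal rule: (h/2)[f(x₀) + 2f(x₁) + 2f(x₂) + ... + f(xₙ)]

x_0 = 2.0000, f(x_0) = 1.818595, coefficient = 1
x_1 = 2.2000, f(x_1) = 1.778692, coefficient = 2
x_2 = 2.4000, f(x_2) = 1.621112, coefficient = 2
x_3 = 2.6000, f(x_3) = 1.340304, coefficient = 2
x_4 = 2.8000, f(x_4) = 0.937967, coefficient = 2
x_5 = 3.0000, f(x_5) = 0.423360, coefficient = 2
x_6 = 3.2000, f(x_6) = -0.186797, coefficient = 2
x_7 = 3.4000, f(x_7) = -0.868840, coefficient = 2
x_8 = 3.6000, f(x_8) = -1.593074, coefficient = 2
x_9 = 3.8000, f(x_9) = -2.325060, coefficient = 2
x_10 = 4.0000, f(x_10) = -3.027210, coefficient = 1

I ≈ (0.200000/2) × 1.046712 = 0.104671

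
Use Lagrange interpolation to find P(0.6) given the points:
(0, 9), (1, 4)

Lagrange interpolation formula:
P(x) = Σ yᵢ × Lᵢ(x)
where Lᵢ(x) = Π_{j≠i} (x - xⱼ)/(xᵢ - xⱼ)

L_0(0.6) = (0.6 - 1)/(0 - 1) = 0.400000
L_1(0.6) = (0.6 - 0)/(1 - 0) = 0.600000

P(0.6) = 9×L_0(0.6) + 4×L_1(0.6)
P(0.6) = 6.000000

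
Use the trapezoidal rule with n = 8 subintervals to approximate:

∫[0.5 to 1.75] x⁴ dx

f(x) = x⁴
a = 0.5, b = 1.75, n = 8
h = (b - a)/n = 0.156250

Trapezoidal rule: (h/2)[f(x₀) + 2f(x₁) + 2f(x₂) + ... + f(xₙ)]

x_0 = 0.5000, f(x_0) = 0.062500, coefficient = 1
x_1 = 0.6562, f(x_1) = 0.185472, coefficient = 2
x_2 = 0.8125, f(x_2) = 0.435806, coefficient = 2
x_3 = 0.9688, f(x_3) = 0.880738, coefficient = 2
x_4 = 1.1250, f(x_4) = 1.601807, coefficient = 2
x_5 = 1.2812, f(x_5) = 2.694856, coefficient = 2
x_6 = 1.4375, f(x_6) = 4.270035, coefficient = 2
x_7 = 1.5938, f(x_7) = 6.451798, coefficient = 2
x_8 = 1.7500, f(x_8) = 9.378906, coefficient = 1

I ≈ (0.156250/2) × 42.482430 = 3.318940
Exact value: 3.276367
Error: 0.042573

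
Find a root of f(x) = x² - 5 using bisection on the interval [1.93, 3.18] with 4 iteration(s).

f(x) = x² - 5
Initial interval: [1.93, 3.18]

Iteration 1:
  c_1 = (1.930000 + 3.180000)/2 = 2.555000
  f(c_1) = f(2.555000) = 1.528025
  f(a) × f(c) < 0, new interval: [1.930000, 2.555000]
Iteration 2:
  c_2 = (1.930000 + 2.555000)/2 = 2.242500
  f(c_2) = f(2.242500) = 0.028806
  f(a) × f(c) < 0, new interval: [1.930000, 2.242500]
Iteration 3:
  c_3 = (1.930000 + 2.242500)/2 = 2.086250
  f(c_3) = f(2.086250) = -0.647561
  f(a) × f(c) ≥ 0, new interval: [2.086250, 2.242500]
Iteration 4:
  c_4 = (2.086250 + 2.242500)/2 = 2.164375
  f(c_4) = f(2.164375) = -0.315481
  f(a) × f(c) ≥ 0, new interval: [2.164375, 2.242500]

After 4 iteration(s), the approximation is c_4 = 2.164375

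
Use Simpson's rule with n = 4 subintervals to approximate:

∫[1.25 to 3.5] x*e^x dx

f(x) = x*e^x
a = 1.25, b = 3.5, n = 4
h = (b - a)/n = 0.562500

Simpson's rule: (h/3)[f(x₀) + 4f(x₁) + 2f(x₂) + ... + f(xₙ)]

x_0 = 1.2500, f(x_0) = 4.362929, coefficient = 1
x_1 = 1.8125, f(x_1) = 11.102909, coefficient = 4
x_2 = 2.3750, f(x_2) = 25.533656, coefficient = 2
x_3 = 2.9375, f(x_3) = 55.426559, coefficient = 4
x_4 = 3.5000, f(x_4) = 115.904082, coefficient = 1

I ≈ (0.562500/3) × 437.452193 = 82.022286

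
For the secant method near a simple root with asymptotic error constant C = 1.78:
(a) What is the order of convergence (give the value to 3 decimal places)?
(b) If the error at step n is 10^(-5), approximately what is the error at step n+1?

(a) Secant method has superlinear convergence with order φ = (1+√5)/2 ≈ 1.618.
    This means |e_{n+1}| ≈ C|e_n|^1.618.

(b) With |e_n| = 10^(-5) and C = 1.78:
    |e_{n+1}| ≈ 1.78 × (10^(-5))^1.618 = 1.78 × 10^(-8.09)

(a) ≈ 1.618 (golden ratio); (b) |e_{n+1}| ≈ 1.446e-08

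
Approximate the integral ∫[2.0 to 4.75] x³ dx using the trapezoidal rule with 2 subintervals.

f(x) = x³
a = 2.0, b = 4.75, n = 2
h = (b - a)/n = 1.375000

Trapezoidal rule: (h/2)[f(x₀) + 2f(x₁) + 2f(x₂) + ... + f(xₙ)]

x_0 = 2.0000, f(x_0) = 8.000000, coefficient = 1
x_1 = 3.3750, f(x_1) = 38.443359, coefficient = 2
x_2 = 4.7500, f(x_2) = 107.171875, coefficient = 1

I ≈ (1.375000/2) × 192.058594 = 132.040283
Exact value: 123.266602
Error: 8.773682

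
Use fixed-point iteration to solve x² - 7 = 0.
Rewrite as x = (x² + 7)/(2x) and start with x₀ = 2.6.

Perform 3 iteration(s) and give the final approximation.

Equation: x² - 7 = 0
Fixed-point form: x = (x² + 7)/(2x)
x₀ = 2.6

x_1 = g(2.600000) = 2.646154
x_2 = g(2.646154) = 2.645751
x_3 = g(2.645751) = 2.645751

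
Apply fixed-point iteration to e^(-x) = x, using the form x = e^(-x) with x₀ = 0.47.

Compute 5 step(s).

Equation: e^(-x) = x
Fixed-point form: x = e^(-x)
x₀ = 0.47

x_1 = g(0.470000) = 0.625002
x_2 = g(0.625002) = 0.535260
x_3 = g(0.535260) = 0.585517
x_4 = g(0.585517) = 0.556818
x_5 = g(0.556818) = 0.573030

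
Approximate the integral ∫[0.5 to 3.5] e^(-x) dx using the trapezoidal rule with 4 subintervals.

f(x) = e^(-x)
a = 0.5, b = 3.5, n = 4
h = (b - a)/n = 0.750000

Trapezoidal rule: (h/2)[f(x₀) + 2f(x₁) + 2f(x₂) + ... + f(xₙ)]

x_0 = 0.5000, f(x_0) = 0.606531, coefficient = 1
x_1 = 1.2500, f(x_1) = 0.286505, coefficient = 2
x_2 = 2.0000, f(x_2) = 0.135335, coefficient = 2
x_3 = 2.7500, f(x_3) = 0.063928, coefficient = 2
x_4 = 3.5000, f(x_4) = 0.030197, coefficient = 1

I ≈ (0.750000/2) × 1.608264 = 0.603099
Exact value: 0.576333
Error: 0.026766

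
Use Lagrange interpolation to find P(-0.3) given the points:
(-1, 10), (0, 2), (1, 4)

Lagrange interpolation formula:
P(x) = Σ yᵢ × Lᵢ(x)
where Lᵢ(x) = Π_{j≠i} (x - xⱼ)/(xᵢ - xⱼ)

L_0(-0.3) = (-0.3 - 0)/(-1 - 0) × (-0.3 - 1)/(-1 - 1) = 0.195000
L_1(-0.3) = (-0.3 - (-1))/(0 - (-1)) × (-0.3 - 1)/(0 - 1) = 0.910000
L_2(-0.3) = (-0.3 - (-1))/(1 - (-1)) × (-0.3 - 0)/(1 - 0) = -0.105000

P(-0.3) = 10×L_0(-0.3) + 2×L_1(-0.3) + 4×L_2(-0.3)
P(-0.3) = 3.350000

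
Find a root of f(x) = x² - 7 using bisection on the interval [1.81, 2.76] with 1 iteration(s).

f(x) = x² - 7
Initial interval: [1.81, 2.76]

Iteration 1:
  c_1 = (1.810000 + 2.760000)/2 = 2.285000
  f(c_1) = f(2.285000) = -1.778775
  f(a) × f(c) ≥ 0, new interval: [2.285000, 2.760000]

After 1 iteration(s), the approximation is c_1 = 2.285000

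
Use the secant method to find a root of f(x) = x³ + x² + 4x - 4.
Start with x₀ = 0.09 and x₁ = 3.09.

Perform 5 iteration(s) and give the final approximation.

f(x) = x³ + x² + 4x - 4
x₀ = 0.09, x₁ = 3.09

Secant formula: x_{n+1} = x_n - f(x_n)(x_n - x_{n-1})/(f(x_n) - f(x_{n-1}))

Iteration 1:
  f(0.090000) = -3.631171
  f(3.090000) = 47.411729
  x_2 = 3.090000 - 47.411729×(3.090000 - 0.090000)/(47.411729 - (-3.631171))
       = 0.303419
Iteration 2:
  f(3.090000) = 47.411729
  f(0.303419) = -2.666328
  x_3 = 0.303419 - (-2.666328)×(0.303419 - 3.090000)/(-2.666328 - 47.411729)
       = 0.451786
Iteration 3:
  f(0.303419) = -2.666328
  f(0.451786) = -1.896531
  x_4 = 0.451786 - (-1.896531)×(0.451786 - 0.303419)/(-1.896531 - (-2.666328))
       = 0.817315
Iteration 4:
  f(0.451786) = -1.896531
  f(0.817315) = 0.483232
  x_5 = 0.817315 - 0.483232×(0.817315 - 0.451786)/(0.483232 - (-1.896531))
       = 0.743091
Iteration 5:
  f(0.817315) = 0.483232
  f(0.743091) = -0.065129
  x_6 = 0.743091 - (-0.065129)×(0.743091 - 0.817315)/(-0.065129 - 0.483232)
       = 0.751907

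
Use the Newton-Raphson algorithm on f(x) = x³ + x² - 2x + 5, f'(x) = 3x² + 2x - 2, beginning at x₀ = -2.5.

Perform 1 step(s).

f(x) = x³ + x² - 2x + 5
f'(x) = 3x² + 2x - 2
x₀ = -2.5

Newton-Raphson formula: x_{n+1} = x_n - f(x_n)/f'(x_n)

Iteration 1:
  f(-2.500000) = 0.625000
  f'(-2.500000) = 11.750000
  x_1 = -2.500000 - 0.625000/11.750000 = -2.553191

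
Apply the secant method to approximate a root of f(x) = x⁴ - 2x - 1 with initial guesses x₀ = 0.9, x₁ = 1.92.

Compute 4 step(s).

f(x) = x⁴ - 2x - 1
x₀ = 0.9, x₁ = 1.92

Secant formula: x_{n+1} = x_n - f(x_n)(x_n - x_{n-1})/(f(x_n) - f(x_{n-1}))

Iteration 1:
  f(0.900000) = -2.143900
  f(1.920000) = 8.749545
  x_2 = 1.920000 - 8.749545×(1.920000 - 0.900000)/(8.749545 - (-2.143900))
       = 1.100743
Iteration 2:
  f(1.920000) = 8.749545
  f(1.100743) = -1.733428
  x_3 = 1.100743 - (-1.733428)×(1.100743 - 1.920000)/(-1.733428 - 8.749545)
       = 1.236212
Iteration 3:
  f(1.100743) = -1.733428
  f(1.236212) = -1.136967
  x_4 = 1.236212 - (-1.136967)×(1.236212 - 1.100743)/(-1.136967 - (-1.733428))
       = 1.494443
Iteration 4:
  f(1.236212) = -1.136967
  f(1.494443) = 0.999005
  x_5 = 1.494443 - 0.999005×(1.494443 - 1.236212)/(0.999005 - (-1.136967))
       = 1.373667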